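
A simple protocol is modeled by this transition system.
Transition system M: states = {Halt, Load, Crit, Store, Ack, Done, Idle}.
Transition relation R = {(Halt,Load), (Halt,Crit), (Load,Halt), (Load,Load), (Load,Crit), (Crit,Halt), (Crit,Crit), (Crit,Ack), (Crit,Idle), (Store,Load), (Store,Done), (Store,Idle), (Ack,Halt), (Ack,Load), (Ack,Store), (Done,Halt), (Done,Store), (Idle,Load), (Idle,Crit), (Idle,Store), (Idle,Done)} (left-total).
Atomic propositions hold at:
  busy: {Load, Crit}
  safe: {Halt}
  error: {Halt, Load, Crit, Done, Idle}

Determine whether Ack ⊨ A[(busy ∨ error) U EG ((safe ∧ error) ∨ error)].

No

Sat(busy ∨ error) = {Halt, Load, Crit, Done, Idle}
Sat(safe ∧ error) = {Halt}
Sat((safe ∧ error) ∨ error) = {Halt, Load, Crit, Done, Idle}
EG ((safe ∧ error) ∨ error): greatest fixpoint, start Z0 = {Halt, Load, Crit, Done, Idle}, keep only states in Sat with some successor in Z. Already a fixed point.
Sat(EG ((safe ∧ error) ∨ error)) = {Halt, Load, Crit, Done, Idle}
A[(busy ∨ error) U EG ((safe ∧ error) ∨ error)]: least fixpoint, start Z0 = Sat(EG ((safe ∧ error) ∨ error)) = {Halt, Load, Crit, Done, Idle}, add states in Sat(busy ∨ error) with every successor in Z. Already a fixed point.
Sat(A[(busy ∨ error) U EG ((safe ∧ error) ∨ error)]) = {Halt, Load, Crit, Done, Idle}
Ack ∉ Sat(A[(busy ∨ error) U EG ((safe ∧ error) ∨ error)]) = {Halt, Load, Crit, Done, Idle}, so the formula does not hold at Ack.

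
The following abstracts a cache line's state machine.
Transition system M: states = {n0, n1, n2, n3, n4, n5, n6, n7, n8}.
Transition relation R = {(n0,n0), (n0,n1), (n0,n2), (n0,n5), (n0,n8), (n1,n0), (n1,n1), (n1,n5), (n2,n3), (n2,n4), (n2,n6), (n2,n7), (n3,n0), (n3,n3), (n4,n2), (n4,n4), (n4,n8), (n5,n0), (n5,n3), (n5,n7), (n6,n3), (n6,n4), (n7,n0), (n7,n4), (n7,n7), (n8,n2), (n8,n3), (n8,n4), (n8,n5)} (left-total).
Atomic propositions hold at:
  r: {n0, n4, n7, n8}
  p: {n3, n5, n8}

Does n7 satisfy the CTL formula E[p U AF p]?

AF p: least fixpoint, start Z0 = {n3, n5, n8}, add states with every successor in Z. Already a fixed point.
Sat(AF p) = {n3, n5, n8}
E[p U AF p]: least fixpoint, start Z0 = Sat(AF p) = {n3, n5, n8}, add states in Sat(p) with some successor in Z. Already a fixed point.
Sat(E[p U AF p]) = {n3, n5, n8}
n7 ∉ Sat(E[p U AF p]) = {n3, n5, n8}, so the formula does not hold at n7.

No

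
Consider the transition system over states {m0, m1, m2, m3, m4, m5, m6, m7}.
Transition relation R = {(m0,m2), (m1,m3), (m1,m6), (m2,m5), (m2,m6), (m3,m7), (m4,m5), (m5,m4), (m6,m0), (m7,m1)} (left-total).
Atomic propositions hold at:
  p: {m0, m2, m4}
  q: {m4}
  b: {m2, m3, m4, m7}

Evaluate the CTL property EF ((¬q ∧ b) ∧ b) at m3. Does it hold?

Sat(¬q) = {m0, m1, m2, m3, m5, m6, m7}
Sat(¬q ∧ b) = {m2, m3, m7}
Sat((¬q ∧ b) ∧ b) = {m2, m3, m7}
EF ((¬q ∧ b) ∧ b): least fixpoint, start Z0 = {m2, m3, m7}, add states with some successor in Z. Z1 = {m0, m1, m2, m3, m7}; Z2 = {m0, m1, m2, m3, m6, m7}; fixed.
Sat(EF ((¬q ∧ b) ∧ b)) = {m0, m1, m2, m3, m6, m7}
m3 ∈ Sat(EF ((¬q ∧ b) ∧ b)) = {m0, m1, m2, m3, m6, m7}, so the formula holds at m3.

Yes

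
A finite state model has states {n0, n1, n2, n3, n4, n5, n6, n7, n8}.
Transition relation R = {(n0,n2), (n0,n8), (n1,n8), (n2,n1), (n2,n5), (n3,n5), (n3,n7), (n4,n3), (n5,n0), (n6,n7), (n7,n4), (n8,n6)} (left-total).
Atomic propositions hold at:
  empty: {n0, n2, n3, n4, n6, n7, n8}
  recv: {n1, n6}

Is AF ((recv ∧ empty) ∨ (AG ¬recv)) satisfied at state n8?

Yes

Sat(recv ∧ empty) = {n6}
Sat(¬recv) = {n0, n2, n3, n4, n5, n7, n8}
AG ¬recv: greatest fixpoint, start Z0 = {n0, n2, n3, n4, n5, n7, n8}, keep only states in Sat with every successor in Z. Z1 = {n0, n3, n4, n5, n7}; Z2 = {n3, n4, n5, n7}; Z3 = {n3, n4, n7}; Z4 = {n4, n7}; Z5 = {n7}; Z6 = ∅; fixed.
Sat(AG ¬recv) = ∅
Sat((recv ∧ empty) ∨ (AG ¬recv)) = {n6}
AF ((recv ∧ empty) ∨ (AG ¬recv)): least fixpoint, start Z0 = {n6}, add states with every successor in Z. Z1 = {n6, n8}; Z2 = {n1, n6, n8}; fixed.
Sat(AF ((recv ∧ empty) ∨ (AG ¬recv))) = {n1, n6, n8}
n8 ∈ Sat(AF ((recv ∧ empty) ∨ (AG ¬recv))) = {n1, n6, n8}, so the formula holds at n8.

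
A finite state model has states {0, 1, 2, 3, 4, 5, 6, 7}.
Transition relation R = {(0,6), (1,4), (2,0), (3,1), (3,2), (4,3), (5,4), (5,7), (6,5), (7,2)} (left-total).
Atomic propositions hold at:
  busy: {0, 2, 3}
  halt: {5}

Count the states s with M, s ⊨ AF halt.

5

AF halt: least fixpoint, start Z0 = {5}, add states with every successor in Z. Z1 = {5, 6}; Z2 = {0, 5, 6}; Z3 = {0, 2, 5, 6}; Z4 = {0, 2, 5, 6, 7}; fixed.
Sat(AF halt) = {0, 2, 5, 6, 7}
|Sat(AF halt)| = |{0, 2, 5, 6, 7}| = 5.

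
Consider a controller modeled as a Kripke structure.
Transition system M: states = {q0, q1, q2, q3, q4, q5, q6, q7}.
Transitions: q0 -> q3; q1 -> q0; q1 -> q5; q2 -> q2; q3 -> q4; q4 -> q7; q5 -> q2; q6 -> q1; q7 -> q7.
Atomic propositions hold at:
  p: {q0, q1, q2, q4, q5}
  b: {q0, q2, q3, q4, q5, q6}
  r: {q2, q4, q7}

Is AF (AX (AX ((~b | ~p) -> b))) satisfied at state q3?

Sat(~b) = {q1, q7}
Sat(~p) = {q3, q6, q7}
Sat(~b | ~p) = {q1, q3, q6, q7}
Sat((~b | ~p) -> b) = {q0, q2, q3, q4, q5, q6}
Sat(AX ((~b | ~p) -> b)) = {s : every successor in {q0, q2, q3, q4, q5, q6}} = {q0, q1, q2, q3, q5}
Sat(AX (AX ((~b | ~p) -> b))) = {s : every successor in {q0, q1, q2, q3, q5}} = {q0, q1, q2, q5, q6}
AF (AX (AX ((~b | ~p) -> b))): least fixpoint, start Z0 = {q0, q1, q2, q5, q6}, add states with every successor in Z. Already a fixed point.
Sat(AF (AX (AX ((~b | ~p) -> b)))) = {q0, q1, q2, q5, q6}
q3 ∉ Sat(AF (AX (AX ((~b | ~p) -> b)))) = {q0, q1, q2, q5, q6}, so the formula does not hold at q3.

No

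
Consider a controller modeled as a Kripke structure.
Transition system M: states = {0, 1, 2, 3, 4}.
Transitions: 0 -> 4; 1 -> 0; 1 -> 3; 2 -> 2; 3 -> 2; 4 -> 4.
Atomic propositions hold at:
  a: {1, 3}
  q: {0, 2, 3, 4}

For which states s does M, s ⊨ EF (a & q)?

Sat(a & q) = {3}
EF (a & q): least fixpoint, start Z0 = {3}, add states with some successor in Z. Z1 = {1, 3}; fixed.
Sat(EF (a & q)) = {1, 3}

{1, 3}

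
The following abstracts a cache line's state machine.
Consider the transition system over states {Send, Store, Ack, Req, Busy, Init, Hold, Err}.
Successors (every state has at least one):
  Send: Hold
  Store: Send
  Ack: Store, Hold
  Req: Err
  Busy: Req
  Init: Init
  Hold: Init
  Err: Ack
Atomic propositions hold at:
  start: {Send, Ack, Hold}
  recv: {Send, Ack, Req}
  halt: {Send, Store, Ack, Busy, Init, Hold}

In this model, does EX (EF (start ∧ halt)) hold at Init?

Sat(start ∧ halt) = {Send, Ack, Hold}
EF (start ∧ halt): least fixpoint, start Z0 = {Send, Ack, Hold}, add states with some successor in Z. Z1 = {Send, Store, Ack, Hold, Err}; Z2 = {Send, Store, Ack, Req, Hold, Err}; Z3 = {Send, Store, Ack, Req, Busy, Hold, Err}; fixed.
Sat(EF (start ∧ halt)) = {Send, Store, Ack, Req, Busy, Hold, Err}
Sat(EX (EF (start ∧ halt))) = {s : some successor in {Send, Store, Ack, Req, Busy, Hold, Err}} = {Send, Store, Ack, Req, Busy, Err}
Init ∉ Sat(EX (EF (start ∧ halt))) = {Send, Store, Ack, Req, Busy, Err}, so the formula does not hold at Init.

No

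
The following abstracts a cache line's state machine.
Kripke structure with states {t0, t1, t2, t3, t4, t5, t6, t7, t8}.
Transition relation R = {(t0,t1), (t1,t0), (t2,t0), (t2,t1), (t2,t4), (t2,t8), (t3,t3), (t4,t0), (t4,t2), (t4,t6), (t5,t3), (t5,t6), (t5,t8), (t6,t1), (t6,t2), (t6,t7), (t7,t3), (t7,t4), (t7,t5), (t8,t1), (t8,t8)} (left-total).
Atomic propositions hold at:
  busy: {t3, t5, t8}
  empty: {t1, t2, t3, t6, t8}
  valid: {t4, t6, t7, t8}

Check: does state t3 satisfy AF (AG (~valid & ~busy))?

No

Sat(~valid) = {t0, t1, t2, t3, t5}
Sat(~busy) = {t0, t1, t2, t4, t6, t7}
Sat(~valid & ~busy) = {t0, t1, t2}
AG (~valid & ~busy): greatest fixpoint, start Z0 = {t0, t1, t2}, keep only states in Sat with every successor in Z. Z1 = {t0, t1}; fixed.
Sat(AG (~valid & ~busy)) = {t0, t1}
AF (AG (~valid & ~busy)): least fixpoint, start Z0 = {t0, t1}, add states with every successor in Z. Already a fixed point.
Sat(AF (AG (~valid & ~busy))) = {t0, t1}
t3 ∉ Sat(AF (AG (~valid & ~busy))) = {t0, t1}, so the formula does not hold at t3.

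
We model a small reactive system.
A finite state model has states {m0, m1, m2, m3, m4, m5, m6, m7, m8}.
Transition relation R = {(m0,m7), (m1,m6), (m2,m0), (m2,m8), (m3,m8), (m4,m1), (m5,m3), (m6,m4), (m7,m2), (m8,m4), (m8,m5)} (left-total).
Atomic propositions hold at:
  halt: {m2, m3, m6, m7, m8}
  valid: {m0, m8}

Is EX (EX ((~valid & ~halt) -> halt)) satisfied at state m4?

Sat(~valid) = {m1, m2, m3, m4, m5, m6, m7}
Sat(~halt) = {m0, m1, m4, m5}
Sat(~valid & ~halt) = {m1, m4, m5}
Sat((~valid & ~halt) -> halt) = {m0, m2, m3, m6, m7, m8}
Sat(EX ((~valid & ~halt) -> halt)) = {s : some successor in {m0, m2, m3, m6, m7, m8}} = {m0, m1, m2, m3, m5, m7}
Sat(EX (EX ((~valid & ~halt) -> halt))) = {s : some successor in {m0, m1, m2, m3, m5, m7}} = {m0, m2, m4, m5, m7, m8}
m4 ∈ Sat(EX (EX ((~valid & ~halt) -> halt))) = {m0, m2, m4, m5, m7, m8}, so the formula holds at m4.

Yes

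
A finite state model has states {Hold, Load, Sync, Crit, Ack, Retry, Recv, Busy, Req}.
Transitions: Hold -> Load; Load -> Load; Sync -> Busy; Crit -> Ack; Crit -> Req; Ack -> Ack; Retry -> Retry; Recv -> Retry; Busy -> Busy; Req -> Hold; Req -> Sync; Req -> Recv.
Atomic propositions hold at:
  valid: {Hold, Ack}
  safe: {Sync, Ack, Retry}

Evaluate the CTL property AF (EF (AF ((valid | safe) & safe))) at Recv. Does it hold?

Sat(valid | safe) = {Hold, Sync, Ack, Retry}
Sat((valid | safe) & safe) = {Sync, Ack, Retry}
AF ((valid | safe) & safe): least fixpoint, start Z0 = {Sync, Ack, Retry}, add states with every successor in Z. Z1 = {Sync, Ack, Retry, Recv}; fixed.
Sat(AF ((valid | safe) & safe)) = {Sync, Ack, Retry, Recv}
EF (AF ((valid | safe) & safe)): least fixpoint, start Z0 = {Sync, Ack, Retry, Recv}, add states with some successor in Z. Z1 = {Sync, Crit, Ack, Retry, Recv, Req}; fixed.
Sat(EF (AF ((valid | safe) & safe))) = {Sync, Crit, Ack, Retry, Recv, Req}
AF (EF (AF ((valid | safe) & safe))): least fixpoint, start Z0 = {Sync, Crit, Ack, Retry, Recv, Req}, add states with every successor in Z. Already a fixed point.
Sat(AF (EF (AF ((valid | safe) & safe)))) = {Sync, Crit, Ack, Retry, Recv, Req}
Recv ∈ Sat(AF (EF (AF ((valid | safe) & safe)))) = {Sync, Crit, Ack, Retry, Recv, Req}, so the formula holds at Recv.

Yes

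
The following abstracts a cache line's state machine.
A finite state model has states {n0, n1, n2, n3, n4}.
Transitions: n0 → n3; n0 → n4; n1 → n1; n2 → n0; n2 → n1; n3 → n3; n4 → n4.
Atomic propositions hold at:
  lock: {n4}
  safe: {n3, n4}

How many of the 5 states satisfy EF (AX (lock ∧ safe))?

3

Sat(lock ∧ safe) = {n4}
Sat(AX (lock ∧ safe)) = {s : every successor in {n4}} = {n4}
EF (AX (lock ∧ safe)): least fixpoint, start Z0 = {n4}, add states with some successor in Z. Z1 = {n0, n4}; Z2 = {n0, n2, n4}; fixed.
Sat(EF (AX (lock ∧ safe))) = {n0, n2, n4}
|Sat(EF (AX (lock ∧ safe)))| = |{n0, n2, n4}| = 3.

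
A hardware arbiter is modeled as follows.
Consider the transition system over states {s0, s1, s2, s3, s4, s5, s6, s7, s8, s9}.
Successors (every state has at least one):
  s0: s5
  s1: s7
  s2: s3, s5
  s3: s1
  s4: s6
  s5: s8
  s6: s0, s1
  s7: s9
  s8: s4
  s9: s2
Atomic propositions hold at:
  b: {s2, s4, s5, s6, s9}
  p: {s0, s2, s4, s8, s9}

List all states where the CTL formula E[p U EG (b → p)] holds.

{s1, s2, s3, s7, s9}

Sat(b → p) = {s0, s1, s2, s3, s4, s7, s8, s9}
EG (b → p): greatest fixpoint, start Z0 = {s0, s1, s2, s3, s4, s7, s8, s9}, keep only states in Sat with some successor in Z. Z1 = {s1, s2, s3, s7, s8, s9}; Z2 = {s1, s2, s3, s7, s9}; fixed.
Sat(EG (b → p)) = {s1, s2, s3, s7, s9}
E[p U EG (b → p)]: least fixpoint, start Z0 = Sat(EG (b → p)) = {s1, s2, s3, s7, s9}, add states in Sat(p) with some successor in Z. Already a fixed point.
Sat(E[p U EG (b → p)]) = {s1, s2, s3, s7, s9}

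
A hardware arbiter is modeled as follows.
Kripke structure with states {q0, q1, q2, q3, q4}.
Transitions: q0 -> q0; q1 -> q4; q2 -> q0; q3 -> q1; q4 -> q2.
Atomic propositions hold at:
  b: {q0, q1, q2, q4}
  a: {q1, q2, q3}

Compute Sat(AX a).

{q3, q4}

Sat(AX a) = {s : every successor in {q1, q2, q3}} = {q3, q4}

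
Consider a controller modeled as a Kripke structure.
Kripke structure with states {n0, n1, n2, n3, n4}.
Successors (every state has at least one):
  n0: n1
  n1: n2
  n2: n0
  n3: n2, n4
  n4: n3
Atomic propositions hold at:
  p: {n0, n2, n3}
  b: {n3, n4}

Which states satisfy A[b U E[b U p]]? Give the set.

E[b U p]: least fixpoint, start Z0 = Sat(p) = {n0, n2, n3}, add states in Sat(b) with some successor in Z. Z1 = {n0, n2, n3, n4}; fixed.
Sat(E[b U p]) = {n0, n2, n3, n4}
A[b U E[b U p]]: least fixpoint, start Z0 = Sat(E[b U p]) = {n0, n2, n3, n4}, add states in Sat(b) with every successor in Z. Already a fixed point.
Sat(A[b U E[b U p]]) = {n0, n2, n3, n4}

{n0, n2, n3, n4}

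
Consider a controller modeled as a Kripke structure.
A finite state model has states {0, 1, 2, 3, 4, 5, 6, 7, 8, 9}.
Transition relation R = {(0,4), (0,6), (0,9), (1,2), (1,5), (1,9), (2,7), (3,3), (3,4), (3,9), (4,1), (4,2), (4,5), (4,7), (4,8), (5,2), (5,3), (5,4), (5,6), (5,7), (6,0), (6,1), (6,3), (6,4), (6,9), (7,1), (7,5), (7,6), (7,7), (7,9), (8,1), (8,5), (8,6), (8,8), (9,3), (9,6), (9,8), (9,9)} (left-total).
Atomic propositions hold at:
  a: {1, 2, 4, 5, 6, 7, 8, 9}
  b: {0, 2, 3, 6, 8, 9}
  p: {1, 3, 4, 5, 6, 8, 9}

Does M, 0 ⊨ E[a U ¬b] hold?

No

Sat(¬b) = {1, 4, 5, 7}
E[a U ¬b]: least fixpoint, start Z0 = Sat(¬b) = {1, 4, 5, 7}, add states in Sat(a) with some successor in Z. Z1 = {1, 2, 4, 5, 6, 7, 8}; Z2 = {1, 2, 4, 5, 6, 7, 8, 9}; fixed.
Sat(E[a U ¬b]) = {1, 2, 4, 5, 6, 7, 8, 9}
0 ∉ Sat(E[a U ¬b]) = {1, 2, 4, 5, 6, 7, 8, 9}, so the formula does not hold at 0.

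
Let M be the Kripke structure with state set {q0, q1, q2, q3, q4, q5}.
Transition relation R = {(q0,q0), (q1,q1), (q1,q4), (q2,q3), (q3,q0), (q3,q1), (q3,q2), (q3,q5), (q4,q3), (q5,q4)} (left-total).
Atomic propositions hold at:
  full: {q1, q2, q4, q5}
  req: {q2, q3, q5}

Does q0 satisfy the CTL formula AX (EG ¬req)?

Yes

Sat(¬req) = {q0, q1, q4}
EG ¬req: greatest fixpoint, start Z0 = {q0, q1, q4}, keep only states in Sat with some successor in Z. Z1 = {q0, q1}; fixed.
Sat(EG ¬req) = {q0, q1}
Sat(AX (EG ¬req)) = {s : every successor in {q0, q1}} = {q0}
q0 ∈ Sat(AX (EG ¬req)) = {q0}, so the formula holds at q0.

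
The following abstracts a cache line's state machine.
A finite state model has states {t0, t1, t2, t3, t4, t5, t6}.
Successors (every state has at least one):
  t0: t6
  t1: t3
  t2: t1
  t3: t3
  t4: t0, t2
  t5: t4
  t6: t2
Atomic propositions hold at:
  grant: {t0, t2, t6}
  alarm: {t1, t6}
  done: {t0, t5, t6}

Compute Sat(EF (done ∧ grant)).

{t0, t4, t5, t6}

Sat(done ∧ grant) = {t0, t6}
EF (done ∧ grant): least fixpoint, start Z0 = {t0, t6}, add states with some successor in Z. Z1 = {t0, t4, t6}; Z2 = {t0, t4, t5, t6}; fixed.
Sat(EF (done ∧ grant)) = {t0, t4, t5, t6}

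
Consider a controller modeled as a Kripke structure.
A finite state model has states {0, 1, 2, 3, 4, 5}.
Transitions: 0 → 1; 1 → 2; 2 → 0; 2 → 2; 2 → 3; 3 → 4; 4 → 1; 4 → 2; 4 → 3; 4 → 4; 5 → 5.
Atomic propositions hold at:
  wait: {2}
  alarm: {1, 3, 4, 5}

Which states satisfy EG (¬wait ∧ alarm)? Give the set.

{3, 4, 5}

Sat(¬wait) = {0, 1, 3, 4, 5}
Sat(¬wait ∧ alarm) = {1, 3, 4, 5}
EG (¬wait ∧ alarm): greatest fixpoint, start Z0 = {1, 3, 4, 5}, keep only states in Sat with some successor in Z. Z1 = {3, 4, 5}; fixed.
Sat(EG (¬wait ∧ alarm)) = {3, 4, 5}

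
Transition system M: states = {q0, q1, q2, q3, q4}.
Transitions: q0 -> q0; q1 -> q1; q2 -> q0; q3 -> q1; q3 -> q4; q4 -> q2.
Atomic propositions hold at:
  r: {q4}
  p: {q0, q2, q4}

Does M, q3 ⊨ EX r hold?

Sat(EX r) = {s : some successor in {q4}} = {q3}
q3 ∈ Sat(EX r) = {q3}, so the formula holds at q3.

Yes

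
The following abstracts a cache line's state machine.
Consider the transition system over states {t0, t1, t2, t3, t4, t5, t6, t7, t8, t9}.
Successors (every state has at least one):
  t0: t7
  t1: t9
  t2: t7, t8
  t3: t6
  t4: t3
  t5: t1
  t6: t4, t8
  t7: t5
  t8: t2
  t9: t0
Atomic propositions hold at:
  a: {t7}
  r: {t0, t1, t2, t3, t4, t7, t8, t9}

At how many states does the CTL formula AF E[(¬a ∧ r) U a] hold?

7

Sat(¬a) = {t0, t1, t2, t3, t4, t5, t6, t8, t9}
Sat(¬a ∧ r) = {t0, t1, t2, t3, t4, t8, t9}
E[(¬a ∧ r) U a]: least fixpoint, start Z0 = Sat(a) = {t7}, add states in Sat(¬a ∧ r) with some successor in Z. Z1 = {t0, t2, t7}; Z2 = {t0, t2, t7, t8, t9}; Z3 = {t0, t1, t2, t7, t8, t9}; fixed.
Sat(E[(¬a ∧ r) U a]) = {t0, t1, t2, t7, t8, t9}
AF E[(¬a ∧ r) U a]: least fixpoint, start Z0 = {t0, t1, t2, t7, t8, t9}, add states with every successor in Z. Z1 = {t0, t1, t2, t5, t7, t8, t9}; fixed.
Sat(AF E[(¬a ∧ r) U a]) = {t0, t1, t2, t5, t7, t8, t9}
|Sat(AF E[(¬a ∧ r) U a])| = |{t0, t1, t2, t5, t7, t8, t9}| = 7.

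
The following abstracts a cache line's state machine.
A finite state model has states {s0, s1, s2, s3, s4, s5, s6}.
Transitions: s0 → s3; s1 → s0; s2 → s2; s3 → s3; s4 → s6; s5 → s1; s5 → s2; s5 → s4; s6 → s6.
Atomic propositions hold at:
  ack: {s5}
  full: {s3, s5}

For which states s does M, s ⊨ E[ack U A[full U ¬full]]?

Sat(¬full) = {s0, s1, s2, s4, s6}
A[full U ¬full]: least fixpoint, start Z0 = Sat(¬full) = {s0, s1, s2, s4, s6}, add states in Sat(full) with every successor in Z. Z1 = {s0, s1, s2, s4, s5, s6}; fixed.
Sat(A[full U ¬full]) = {s0, s1, s2, s4, s5, s6}
E[ack U A[full U ¬full]]: least fixpoint, start Z0 = Sat(A[full U ¬full]) = {s0, s1, s2, s4, s5, s6}, add states in Sat(ack) with some successor in Z. Already a fixed point.
Sat(E[ack U A[full U ¬full]]) = {s0, s1, s2, s4, s5, s6}

{s0, s1, s2, s4, s5, s6}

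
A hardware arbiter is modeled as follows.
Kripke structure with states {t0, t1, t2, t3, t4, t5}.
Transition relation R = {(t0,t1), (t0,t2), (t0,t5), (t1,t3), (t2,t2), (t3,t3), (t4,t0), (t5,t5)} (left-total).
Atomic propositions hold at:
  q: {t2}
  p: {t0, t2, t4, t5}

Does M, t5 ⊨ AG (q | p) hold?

Yes

Sat(q | p) = {t0, t2, t4, t5}
AG (q | p): greatest fixpoint, start Z0 = {t0, t2, t4, t5}, keep only states in Sat with every successor in Z. Z1 = {t2, t4, t5}; Z2 = {t2, t5}; fixed.
Sat(AG (q | p)) = {t2, t5}
t5 ∈ Sat(AG (q | p)) = {t2, t5}, so the formula holds at t5.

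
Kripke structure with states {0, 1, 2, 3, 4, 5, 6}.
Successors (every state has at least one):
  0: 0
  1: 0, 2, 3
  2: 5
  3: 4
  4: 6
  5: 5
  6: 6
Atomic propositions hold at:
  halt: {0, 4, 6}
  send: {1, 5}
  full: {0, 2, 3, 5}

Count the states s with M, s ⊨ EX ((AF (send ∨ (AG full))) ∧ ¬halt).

AG full: greatest fixpoint, start Z0 = {0, 2, 3, 5}, keep only states in Sat with every successor in Z. Z1 = {0, 2, 5}; fixed.
Sat(AG full) = {0, 2, 5}
Sat(send ∨ (AG full)) = {0, 1, 2, 5}
AF (send ∨ (AG full)): least fixpoint, start Z0 = {0, 1, 2, 5}, add states with every successor in Z. Already a fixed point.
Sat(AF (send ∨ (AG full))) = {0, 1, 2, 5}
Sat(¬halt) = {1, 2, 3, 5}
Sat((AF (send ∨ (AG full))) ∧ ¬halt) = {1, 2, 5}
Sat(EX ((AF (send ∨ (AG full))) ∧ ¬halt)) = {s : some successor in {1, 2, 5}} = {1, 2, 5}
|Sat(EX ((AF (send ∨ (AG full))) ∧ ¬halt))| = |{1, 2, 5}| = 3.

3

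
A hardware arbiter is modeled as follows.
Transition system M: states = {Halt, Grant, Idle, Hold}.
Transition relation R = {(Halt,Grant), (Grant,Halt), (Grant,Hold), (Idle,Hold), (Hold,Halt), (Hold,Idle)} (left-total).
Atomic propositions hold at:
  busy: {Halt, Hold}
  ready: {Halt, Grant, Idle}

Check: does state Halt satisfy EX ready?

Sat(EX ready) = {s : some successor in {Halt, Grant, Idle}} = {Halt, Grant, Hold}
Halt ∈ Sat(EX ready) = {Halt, Grant, Hold}, so the formula holds at Halt.

Yes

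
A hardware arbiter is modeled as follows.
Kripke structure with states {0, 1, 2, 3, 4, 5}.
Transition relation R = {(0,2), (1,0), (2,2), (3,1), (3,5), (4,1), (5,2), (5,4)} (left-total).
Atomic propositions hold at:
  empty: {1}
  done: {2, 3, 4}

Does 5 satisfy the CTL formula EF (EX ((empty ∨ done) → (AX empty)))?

Sat(empty ∨ done) = {1, 2, 3, 4}
Sat(AX empty) = {s : every successor in {1}} = {4}
Sat((empty ∨ done) → (AX empty)) = {0, 4, 5}
Sat(EX ((empty ∨ done) → (AX empty))) = {s : some successor in {0, 4, 5}} = {1, 3, 5}
EF (EX ((empty ∨ done) → (AX empty))): least fixpoint, start Z0 = {1, 3, 5}, add states with some successor in Z. Z1 = {1, 3, 4, 5}; fixed.
Sat(EF (EX ((empty ∨ done) → (AX empty)))) = {1, 3, 4, 5}
5 ∈ Sat(EF (EX ((empty ∨ done) → (AX empty)))) = {1, 3, 4, 5}, so the formula holds at 5.

Yes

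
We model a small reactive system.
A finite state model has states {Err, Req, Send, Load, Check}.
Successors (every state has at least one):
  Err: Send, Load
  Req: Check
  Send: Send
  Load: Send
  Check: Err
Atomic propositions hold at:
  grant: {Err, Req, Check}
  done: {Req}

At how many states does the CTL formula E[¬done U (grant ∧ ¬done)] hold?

Sat(¬done) = {Err, Send, Load, Check}
Sat(grant ∧ ¬done) = {Err, Check}
E[¬done U (grant ∧ ¬done)]: least fixpoint, start Z0 = Sat((grant ∧ ¬done)) = {Err, Check}, add states in Sat(¬done) with some successor in Z. Already a fixed point.
Sat(E[¬done U (grant ∧ ¬done)]) = {Err, Check}
|Sat(E[¬done U (grant ∧ ¬done)])| = |{Err, Check}| = 2.

2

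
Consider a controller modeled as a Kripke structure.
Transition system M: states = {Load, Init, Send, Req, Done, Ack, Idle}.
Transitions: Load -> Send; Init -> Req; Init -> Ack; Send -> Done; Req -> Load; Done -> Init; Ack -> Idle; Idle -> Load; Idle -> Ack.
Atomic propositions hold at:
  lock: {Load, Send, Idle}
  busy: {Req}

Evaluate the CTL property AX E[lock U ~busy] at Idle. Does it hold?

Sat(~busy) = {Load, Init, Send, Done, Ack, Idle}
E[lock U ~busy]: least fixpoint, start Z0 = Sat(~busy) = {Load, Init, Send, Done, Ack, Idle}, add states in Sat(lock) with some successor in Z. Already a fixed point.
Sat(E[lock U ~busy]) = {Load, Init, Send, Done, Ack, Idle}
Sat(AX E[lock U ~busy]) = {s : every successor in {Load, Init, Send, Done, Ack, Idle}} = {Load, Send, Req, Done, Ack, Idle}
Idle ∈ Sat(AX E[lock U ~busy]) = {Load, Send, Req, Done, Ack, Idle}, so the formula holds at Idle.

Yes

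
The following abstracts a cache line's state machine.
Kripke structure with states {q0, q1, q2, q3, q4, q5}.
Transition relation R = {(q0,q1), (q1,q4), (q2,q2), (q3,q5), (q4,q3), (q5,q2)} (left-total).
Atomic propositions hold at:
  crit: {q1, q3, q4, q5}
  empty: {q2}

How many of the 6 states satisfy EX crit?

4

Sat(EX crit) = {s : some successor in {q1, q3, q4, q5}} = {q0, q1, q3, q4}
|Sat(EX crit)| = |{q0, q1, q3, q4}| = 4.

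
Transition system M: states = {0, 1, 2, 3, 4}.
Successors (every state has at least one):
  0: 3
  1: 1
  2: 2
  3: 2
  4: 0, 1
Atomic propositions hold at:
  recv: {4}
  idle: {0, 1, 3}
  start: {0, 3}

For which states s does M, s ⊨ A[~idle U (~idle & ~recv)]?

{2}

Sat(~idle) = {2, 4}
Sat(~recv) = {0, 1, 2, 3}
Sat(~idle & ~recv) = {2}
A[~idle U (~idle & ~recv)]: least fixpoint, start Z0 = Sat((~idle & ~recv)) = {2}, add states in Sat(~idle) with every successor in Z. Already a fixed point.
Sat(A[~idle U (~idle & ~recv)]) = {2}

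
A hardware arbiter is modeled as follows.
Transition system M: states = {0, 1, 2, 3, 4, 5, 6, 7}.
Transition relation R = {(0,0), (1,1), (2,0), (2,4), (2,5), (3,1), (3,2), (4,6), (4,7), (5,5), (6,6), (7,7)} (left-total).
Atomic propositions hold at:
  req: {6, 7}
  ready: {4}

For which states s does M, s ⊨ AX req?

Sat(AX req) = {s : every successor in {6, 7}} = {4, 6, 7}

{4, 6, 7}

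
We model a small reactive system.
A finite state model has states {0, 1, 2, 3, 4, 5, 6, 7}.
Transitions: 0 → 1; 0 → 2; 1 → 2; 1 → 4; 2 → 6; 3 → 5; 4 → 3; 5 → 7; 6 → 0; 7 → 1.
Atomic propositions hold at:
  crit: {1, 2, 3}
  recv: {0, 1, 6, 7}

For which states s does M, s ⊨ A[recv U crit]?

A[recv U crit]: least fixpoint, start Z0 = Sat(crit) = {1, 2, 3}, add states in Sat(recv) with every successor in Z. Z1 = {0, 1, 2, 3, 7}; Z2 = {0, 1, 2, 3, 6, 7}; fixed.
Sat(A[recv U crit]) = {0, 1, 2, 3, 6, 7}

{0, 1, 2, 3, 6, 7}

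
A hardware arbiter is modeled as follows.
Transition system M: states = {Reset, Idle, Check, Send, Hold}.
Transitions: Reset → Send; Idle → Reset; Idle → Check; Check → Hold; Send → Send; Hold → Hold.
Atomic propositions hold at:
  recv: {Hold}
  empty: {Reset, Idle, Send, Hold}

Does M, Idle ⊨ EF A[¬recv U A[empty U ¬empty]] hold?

Yes

Sat(¬recv) = {Reset, Idle, Check, Send}
Sat(¬empty) = {Check}
A[empty U ¬empty]: least fixpoint, start Z0 = Sat(¬empty) = {Check}, add states in Sat(empty) with every successor in Z. Already a fixed point.
Sat(A[empty U ¬empty]) = {Check}
A[¬recv U A[empty U ¬empty]]: least fixpoint, start Z0 = Sat(A[empty U ¬empty]) = {Check}, add states in Sat(¬recv) with every successor in Z. Already a fixed point.
Sat(A[¬recv U A[empty U ¬empty]]) = {Check}
EF A[¬recv U A[empty U ¬empty]]: least fixpoint, start Z0 = {Check}, add states with some successor in Z. Z1 = {Idle, Check}; fixed.
Sat(EF A[¬recv U A[empty U ¬empty]]) = {Idle, Check}
Idle ∈ Sat(EF A[¬recv U A[empty U ¬empty]]) = {Idle, Check}, so the formula holds at Idle.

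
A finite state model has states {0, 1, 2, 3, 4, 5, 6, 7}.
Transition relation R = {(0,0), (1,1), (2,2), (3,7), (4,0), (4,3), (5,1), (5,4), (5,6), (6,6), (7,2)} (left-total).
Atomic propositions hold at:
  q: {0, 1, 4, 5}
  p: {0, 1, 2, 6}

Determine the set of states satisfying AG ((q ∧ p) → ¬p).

{2, 3, 6, 7}

Sat(q ∧ p) = {0, 1}
Sat(¬p) = {3, 4, 5, 7}
Sat((q ∧ p) → ¬p) = {2, 3, 4, 5, 6, 7}
AG ((q ∧ p) → ¬p): greatest fixpoint, start Z0 = {2, 3, 4, 5, 6, 7}, keep only states in Sat with every successor in Z. Z1 = {2, 3, 6, 7}; fixed.
Sat(AG ((q ∧ p) → ¬p)) = {2, 3, 6, 7}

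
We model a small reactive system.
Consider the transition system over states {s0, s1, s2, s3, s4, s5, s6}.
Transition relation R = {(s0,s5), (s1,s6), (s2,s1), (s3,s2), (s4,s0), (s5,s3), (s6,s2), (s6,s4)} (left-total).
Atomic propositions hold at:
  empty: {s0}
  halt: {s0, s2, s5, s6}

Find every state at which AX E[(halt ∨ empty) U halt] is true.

{s0, s1, s3, s4}

Sat(halt ∨ empty) = {s0, s2, s5, s6}
E[(halt ∨ empty) U halt]: least fixpoint, start Z0 = Sat(halt) = {s0, s2, s5, s6}, add states in Sat(halt ∨ empty) with some successor in Z. Already a fixed point.
Sat(E[(halt ∨ empty) U halt]) = {s0, s2, s5, s6}
Sat(AX E[(halt ∨ empty) U halt]) = {s : every successor in {s0, s2, s5, s6}} = {s0, s1, s3, s4}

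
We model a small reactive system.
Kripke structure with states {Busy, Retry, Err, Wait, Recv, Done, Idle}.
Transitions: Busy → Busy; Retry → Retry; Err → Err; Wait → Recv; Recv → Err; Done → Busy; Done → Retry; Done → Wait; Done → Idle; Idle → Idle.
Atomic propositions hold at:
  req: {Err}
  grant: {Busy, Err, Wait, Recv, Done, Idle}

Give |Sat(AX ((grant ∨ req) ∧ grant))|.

Sat(grant ∨ req) = {Busy, Err, Wait, Recv, Done, Idle}
Sat((grant ∨ req) ∧ grant) = {Busy, Err, Wait, Recv, Done, Idle}
Sat(AX ((grant ∨ req) ∧ grant)) = {s : every successor in {Busy, Err, Wait, Recv, Done, Idle}} = {Busy, Err, Wait, Recv, Idle}
|Sat(AX ((grant ∨ req) ∧ grant))| = |{Busy, Err, Wait, Recv, Idle}| = 5.

5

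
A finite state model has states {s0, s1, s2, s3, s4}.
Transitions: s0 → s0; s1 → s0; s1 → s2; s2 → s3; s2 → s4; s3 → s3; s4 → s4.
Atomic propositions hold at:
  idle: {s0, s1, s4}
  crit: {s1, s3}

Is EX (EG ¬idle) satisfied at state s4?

Sat(¬idle) = {s2, s3}
EG ¬idle: greatest fixpoint, start Z0 = {s2, s3}, keep only states in Sat with some successor in Z. Already a fixed point.
Sat(EG ¬idle) = {s2, s3}
Sat(EX (EG ¬idle)) = {s : some successor in {s2, s3}} = {s1, s2, s3}
s4 ∉ Sat(EX (EG ¬idle)) = {s1, s2, s3}, so the formula does not hold at s4.

No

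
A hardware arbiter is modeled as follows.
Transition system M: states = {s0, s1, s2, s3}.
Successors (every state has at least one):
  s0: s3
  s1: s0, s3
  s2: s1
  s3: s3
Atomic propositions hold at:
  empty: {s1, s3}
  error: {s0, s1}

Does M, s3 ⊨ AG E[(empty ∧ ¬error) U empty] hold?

Sat(¬error) = {s2, s3}
Sat(empty ∧ ¬error) = {s3}
E[(empty ∧ ¬error) U empty]: least fixpoint, start Z0 = Sat(empty) = {s1, s3}, add states in Sat(empty ∧ ¬error) with some successor in Z. Already a fixed point.
Sat(E[(empty ∧ ¬error) U empty]) = {s1, s3}
AG E[(empty ∧ ¬error) U empty]: greatest fixpoint, start Z0 = {s1, s3}, keep only states in Sat with every successor in Z. Z1 = {s3}; fixed.
Sat(AG E[(empty ∧ ¬error) U empty]) = {s3}
s3 ∈ Sat(AG E[(empty ∧ ¬error) U empty]) = {s3}, so the formula holds at s3.

Yes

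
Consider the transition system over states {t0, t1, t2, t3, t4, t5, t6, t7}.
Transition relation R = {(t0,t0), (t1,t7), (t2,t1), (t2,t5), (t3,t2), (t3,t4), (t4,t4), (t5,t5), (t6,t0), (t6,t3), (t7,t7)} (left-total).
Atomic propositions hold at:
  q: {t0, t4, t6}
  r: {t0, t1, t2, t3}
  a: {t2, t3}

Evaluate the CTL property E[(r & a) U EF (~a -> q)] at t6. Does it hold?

Sat(r & a) = {t2, t3}
Sat(~a) = {t0, t1, t4, t5, t6, t7}
Sat(~a -> q) = {t0, t2, t3, t4, t6}
EF (~a -> q): least fixpoint, start Z0 = {t0, t2, t3, t4, t6}, add states with some successor in Z. Already a fixed point.
Sat(EF (~a -> q)) = {t0, t2, t3, t4, t6}
E[(r & a) U EF (~a -> q)]: least fixpoint, start Z0 = Sat(EF (~a -> q)) = {t0, t2, t3, t4, t6}, add states in Sat(r & a) with some successor in Z. Already a fixed point.
Sat(E[(r & a) U EF (~a -> q)]) = {t0, t2, t3, t4, t6}
t6 ∈ Sat(E[(r & a) U EF (~a -> q)]) = {t0, t2, t3, t4, t6}, so the formula holds at t6.

Yes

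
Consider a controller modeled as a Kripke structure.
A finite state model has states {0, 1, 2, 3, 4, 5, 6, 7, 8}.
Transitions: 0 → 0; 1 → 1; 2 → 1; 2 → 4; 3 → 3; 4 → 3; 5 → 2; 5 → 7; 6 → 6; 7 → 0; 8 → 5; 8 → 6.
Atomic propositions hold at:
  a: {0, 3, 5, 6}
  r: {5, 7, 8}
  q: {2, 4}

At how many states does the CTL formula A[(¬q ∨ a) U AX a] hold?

6

Sat(¬q) = {0, 1, 3, 5, 6, 7, 8}
Sat(¬q ∨ a) = {0, 1, 3, 5, 6, 7, 8}
Sat(AX a) = {s : every successor in {0, 3, 5, 6}} = {0, 3, 4, 6, 7, 8}
A[(¬q ∨ a) U AX a]: least fixpoint, start Z0 = Sat(AX a) = {0, 3, 4, 6, 7, 8}, add states in Sat(¬q ∨ a) with every successor in Z. Already a fixed point.
Sat(A[(¬q ∨ a) U AX a]) = {0, 3, 4, 6, 7, 8}
|Sat(A[(¬q ∨ a) U AX a])| = |{0, 3, 4, 6, 7, 8}| = 6.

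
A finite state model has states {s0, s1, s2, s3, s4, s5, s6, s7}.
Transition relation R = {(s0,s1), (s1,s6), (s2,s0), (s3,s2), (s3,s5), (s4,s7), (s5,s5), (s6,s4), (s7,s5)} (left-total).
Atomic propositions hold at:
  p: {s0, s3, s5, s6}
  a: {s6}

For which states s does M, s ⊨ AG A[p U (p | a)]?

Sat(p | a) = {s0, s3, s5, s6}
A[p U (p | a)]: least fixpoint, start Z0 = Sat((p | a)) = {s0, s3, s5, s6}, add states in Sat(p) with every successor in Z. Already a fixed point.
Sat(A[p U (p | a)]) = {s0, s3, s5, s6}
AG A[p U (p | a)]: greatest fixpoint, start Z0 = {s0, s3, s5, s6}, keep only states in Sat with every successor in Z. Z1 = {s5}; fixed.
Sat(AG A[p U (p | a)]) = {s5}

{s5}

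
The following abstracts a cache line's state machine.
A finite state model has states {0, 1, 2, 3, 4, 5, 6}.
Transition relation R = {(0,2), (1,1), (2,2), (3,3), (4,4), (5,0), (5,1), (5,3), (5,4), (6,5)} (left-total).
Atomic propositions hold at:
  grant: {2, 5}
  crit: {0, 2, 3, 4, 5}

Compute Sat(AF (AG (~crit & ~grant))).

{1}

Sat(~crit) = {1, 6}
Sat(~grant) = {0, 1, 3, 4, 6}
Sat(~crit & ~grant) = {1, 6}
AG (~crit & ~grant): greatest fixpoint, start Z0 = {1, 6}, keep only states in Sat with every successor in Z. Z1 = {1}; fixed.
Sat(AG (~crit & ~grant)) = {1}
AF (AG (~crit & ~grant)): least fixpoint, start Z0 = {1}, add states with every successor in Z. Already a fixed point.
Sat(AF (AG (~crit & ~grant))) = {1}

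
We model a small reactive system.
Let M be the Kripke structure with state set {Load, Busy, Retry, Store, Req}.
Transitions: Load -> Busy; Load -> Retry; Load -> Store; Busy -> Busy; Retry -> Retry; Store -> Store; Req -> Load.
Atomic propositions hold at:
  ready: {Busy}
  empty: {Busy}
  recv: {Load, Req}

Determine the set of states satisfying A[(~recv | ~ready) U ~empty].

{Load, Retry, Store, Req}

Sat(~recv) = {Busy, Retry, Store}
Sat(~ready) = {Load, Retry, Store, Req}
Sat(~recv | ~ready) = {Load, Busy, Retry, Store, Req}
Sat(~empty) = {Load, Retry, Store, Req}
A[(~recv | ~ready) U ~empty]: least fixpoint, start Z0 = Sat(~empty) = {Load, Retry, Store, Req}, add states in Sat(~recv | ~ready) with every successor in Z. Already a fixed point.
Sat(A[(~recv | ~ready) U ~empty]) = {Load, Retry, Store, Req}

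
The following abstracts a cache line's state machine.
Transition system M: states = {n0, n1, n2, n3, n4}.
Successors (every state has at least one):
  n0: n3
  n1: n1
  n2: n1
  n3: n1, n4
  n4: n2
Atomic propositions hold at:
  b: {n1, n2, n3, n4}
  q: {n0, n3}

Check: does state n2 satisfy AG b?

Yes

AG b: greatest fixpoint, start Z0 = {n1, n2, n3, n4}, keep only states in Sat with every successor in Z. Already a fixed point.
Sat(AG b) = {n1, n2, n3, n4}
n2 ∈ Sat(AG b) = {n1, n2, n3, n4}, so the formula holds at n2.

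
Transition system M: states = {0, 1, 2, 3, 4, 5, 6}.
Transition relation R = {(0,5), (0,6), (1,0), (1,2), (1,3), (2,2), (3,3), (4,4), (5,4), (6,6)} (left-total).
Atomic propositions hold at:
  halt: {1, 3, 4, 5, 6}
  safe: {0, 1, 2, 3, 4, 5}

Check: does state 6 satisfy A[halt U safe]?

A[halt U safe]: least fixpoint, start Z0 = Sat(safe) = {0, 1, 2, 3, 4, 5}, add states in Sat(halt) with every successor in Z. Already a fixed point.
Sat(A[halt U safe]) = {0, 1, 2, 3, 4, 5}
6 ∉ Sat(A[halt U safe]) = {0, 1, 2, 3, 4, 5}, so the formula does not hold at 6.

No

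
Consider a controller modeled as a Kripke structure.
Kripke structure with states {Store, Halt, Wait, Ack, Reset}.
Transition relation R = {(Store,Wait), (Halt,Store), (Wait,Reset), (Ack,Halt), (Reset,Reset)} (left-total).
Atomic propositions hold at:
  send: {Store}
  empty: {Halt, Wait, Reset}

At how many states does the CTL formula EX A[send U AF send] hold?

AF send: least fixpoint, start Z0 = {Store}, add states with every successor in Z. Z1 = {Store, Halt}; Z2 = {Store, Halt, Ack}; fixed.
Sat(AF send) = {Store, Halt, Ack}
A[send U AF send]: least fixpoint, start Z0 = Sat(AF send) = {Store, Halt, Ack}, add states in Sat(send) with every successor in Z. Already a fixed point.
Sat(A[send U AF send]) = {Store, Halt, Ack}
Sat(EX A[send U AF send]) = {s : some successor in {Store, Halt, Ack}} = {Halt, Ack}
|Sat(EX A[send U AF send])| = |{Halt, Ack}| = 2.

2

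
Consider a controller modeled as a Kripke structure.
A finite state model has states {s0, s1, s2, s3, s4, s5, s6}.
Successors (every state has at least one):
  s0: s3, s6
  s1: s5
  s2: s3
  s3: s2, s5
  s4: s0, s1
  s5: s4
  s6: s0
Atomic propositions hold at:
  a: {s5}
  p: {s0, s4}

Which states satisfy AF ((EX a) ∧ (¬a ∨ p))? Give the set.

{s1, s2, s3}

Sat(EX a) = {s : some successor in {s5}} = {s1, s3}
Sat(¬a) = {s0, s1, s2, s3, s4, s6}
Sat(¬a ∨ p) = {s0, s1, s2, s3, s4, s6}
Sat((EX a) ∧ (¬a ∨ p)) = {s1, s3}
AF ((EX a) ∧ (¬a ∨ p)): least fixpoint, start Z0 = {s1, s3}, add states with every successor in Z. Z1 = {s1, s2, s3}; fixed.
Sat(AF ((EX a) ∧ (¬a ∨ p))) = {s1, s2, s3}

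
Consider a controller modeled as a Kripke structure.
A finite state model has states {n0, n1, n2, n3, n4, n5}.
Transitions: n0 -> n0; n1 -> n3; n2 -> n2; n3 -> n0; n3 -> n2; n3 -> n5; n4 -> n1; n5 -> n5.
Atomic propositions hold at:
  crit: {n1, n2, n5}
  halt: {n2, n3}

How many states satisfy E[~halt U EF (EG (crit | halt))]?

Sat(~halt) = {n0, n1, n4, n5}
Sat(crit | halt) = {n1, n2, n3, n5}
EG (crit | halt): greatest fixpoint, start Z0 = {n1, n2, n3, n5}, keep only states in Sat with some successor in Z. Already a fixed point.
Sat(EG (crit | halt)) = {n1, n2, n3, n5}
EF (EG (crit | halt)): least fixpoint, start Z0 = {n1, n2, n3, n5}, add states with some successor in Z. Z1 = {n1, n2, n3, n4, n5}; fixed.
Sat(EF (EG (crit | halt))) = {n1, n2, n3, n4, n5}
E[~halt U EF (EG (crit | halt))]: least fixpoint, start Z0 = Sat(EF (EG (crit | halt))) = {n1, n2, n3, n4, n5}, add states in Sat(~halt) with some successor in Z. Already a fixed point.
Sat(E[~halt U EF (EG (crit | halt))]) = {n1, n2, n3, n4, n5}
|Sat(E[~halt U EF (EG (crit | halt))])| = |{n1, n2, n3, n4, n5}| = 5.

5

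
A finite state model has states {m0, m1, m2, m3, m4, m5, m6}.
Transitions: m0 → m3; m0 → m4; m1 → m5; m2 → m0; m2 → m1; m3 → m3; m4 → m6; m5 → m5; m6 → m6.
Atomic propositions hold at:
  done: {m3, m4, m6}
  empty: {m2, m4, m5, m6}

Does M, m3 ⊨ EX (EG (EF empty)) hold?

No

EF empty: least fixpoint, start Z0 = {m2, m4, m5, m6}, add states with some successor in Z. Z1 = {m0, m1, m2, m4, m5, m6}; fixed.
Sat(EF empty) = {m0, m1, m2, m4, m5, m6}
EG (EF empty): greatest fixpoint, start Z0 = {m0, m1, m2, m4, m5, m6}, keep only states in Sat with some successor in Z. Already a fixed point.
Sat(EG (EF empty)) = {m0, m1, m2, m4, m5, m6}
Sat(EX (EG (EF empty))) = {s : some successor in {m0, m1, m2, m4, m5, m6}} = {m0, m1, m2, m4, m5, m6}
m3 ∉ Sat(EX (EG (EF empty))) = {m0, m1, m2, m4, m5, m6}, so the formula does not hold at m3.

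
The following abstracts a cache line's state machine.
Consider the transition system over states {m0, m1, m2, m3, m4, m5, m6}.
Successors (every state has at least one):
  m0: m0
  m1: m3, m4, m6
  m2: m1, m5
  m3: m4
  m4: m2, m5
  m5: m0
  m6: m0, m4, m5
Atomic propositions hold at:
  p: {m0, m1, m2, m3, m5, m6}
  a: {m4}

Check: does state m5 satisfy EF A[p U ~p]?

Sat(~p) = {m4}
A[p U ~p]: least fixpoint, start Z0 = Sat(~p) = {m4}, add states in Sat(p) with every successor in Z. Z1 = {m3, m4}; fixed.
Sat(A[p U ~p]) = {m3, m4}
EF A[p U ~p]: least fixpoint, start Z0 = {m3, m4}, add states with some successor in Z. Z1 = {m1, m3, m4, m6}; Z2 = {m1, m2, m3, m4, m6}; fixed.
Sat(EF A[p U ~p]) = {m1, m2, m3, m4, m6}
m5 ∉ Sat(EF A[p U ~p]) = {m1, m2, m3, m4, m6}, so the formula does not hold at m5.

No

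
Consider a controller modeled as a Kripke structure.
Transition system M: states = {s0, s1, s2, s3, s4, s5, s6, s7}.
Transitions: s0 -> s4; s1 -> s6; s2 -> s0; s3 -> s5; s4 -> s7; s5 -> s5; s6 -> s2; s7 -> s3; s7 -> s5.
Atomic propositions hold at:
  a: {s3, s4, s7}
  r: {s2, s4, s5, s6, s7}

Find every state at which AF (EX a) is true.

{s0, s1, s2, s4, s6, s7}

Sat(EX a) = {s : some successor in {s3, s4, s7}} = {s0, s4, s7}
AF (EX a): least fixpoint, start Z0 = {s0, s4, s7}, add states with every successor in Z. Z1 = {s0, s2, s4, s7}; Z2 = {s0, s2, s4, s6, s7}; Z3 = {s0, s1, s2, s4, s6, s7}; fixed.
Sat(AF (EX a)) = {s0, s1, s2, s4, s6, s7}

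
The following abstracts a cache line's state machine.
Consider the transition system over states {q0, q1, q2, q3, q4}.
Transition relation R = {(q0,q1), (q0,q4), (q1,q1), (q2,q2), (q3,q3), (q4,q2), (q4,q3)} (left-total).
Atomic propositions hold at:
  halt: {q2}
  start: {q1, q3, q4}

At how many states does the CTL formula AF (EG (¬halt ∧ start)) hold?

4

Sat(¬halt) = {q0, q1, q3, q4}
Sat(¬halt ∧ start) = {q1, q3, q4}
EG (¬halt ∧ start): greatest fixpoint, start Z0 = {q1, q3, q4}, keep only states in Sat with some successor in Z. Already a fixed point.
Sat(EG (¬halt ∧ start)) = {q1, q3, q4}
AF (EG (¬halt ∧ start)): least fixpoint, start Z0 = {q1, q3, q4}, add states with every successor in Z. Z1 = {q0, q1, q3, q4}; fixed.
Sat(AF (EG (¬halt ∧ start))) = {q0, q1, q3, q4}
|Sat(AF (EG (¬halt ∧ start)))| = |{q0, q1, q3, q4}| = 4.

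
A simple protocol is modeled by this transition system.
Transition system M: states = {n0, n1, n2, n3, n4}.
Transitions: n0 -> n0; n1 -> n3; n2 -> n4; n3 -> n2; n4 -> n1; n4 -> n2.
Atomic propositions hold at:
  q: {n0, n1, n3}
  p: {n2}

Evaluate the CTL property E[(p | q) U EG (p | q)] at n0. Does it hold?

Sat(p | q) = {n0, n1, n2, n3}
EG (p | q): greatest fixpoint, start Z0 = {n0, n1, n2, n3}, keep only states in Sat with some successor in Z. Z1 = {n0, n1, n3}; Z2 = {n0, n1}; Z3 = {n0}; fixed.
Sat(EG (p | q)) = {n0}
E[(p | q) U EG (p | q)]: least fixpoint, start Z0 = Sat(EG (p | q)) = {n0}, add states in Sat(p | q) with some successor in Z. Already a fixed point.
Sat(E[(p | q) U EG (p | q)]) = {n0}
n0 ∈ Sat(E[(p | q) U EG (p | q)]) = {n0}, so the formula holds at n0.

Yes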